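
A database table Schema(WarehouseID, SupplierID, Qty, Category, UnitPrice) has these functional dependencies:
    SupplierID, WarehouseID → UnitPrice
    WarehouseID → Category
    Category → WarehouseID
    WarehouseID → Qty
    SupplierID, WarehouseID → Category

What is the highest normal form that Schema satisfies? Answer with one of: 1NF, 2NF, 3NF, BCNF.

Candidate keys: {Category, SupplierID}, {SupplierID, WarehouseID}. Prime attributes: {Category, SupplierID, WarehouseID}.
WarehouseID → Category breaks BCNF: {WarehouseID}⁺ = {Category, Qty, WarehouseID}, so {WarehouseID} is not a superkey.
WarehouseID → Qty has non-prime {Qty} on the right and a non-superkey on the left, so 3NF fails.
The proper key subset {Category} of {Category, SupplierID} determines non-prime {Qty}, so the relation is not even in 2NF.

1NF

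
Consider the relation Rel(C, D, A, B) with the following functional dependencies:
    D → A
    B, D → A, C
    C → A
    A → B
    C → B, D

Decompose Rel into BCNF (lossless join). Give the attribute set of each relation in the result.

Candidate keys of the original relation: {C}, {D}.
Within {A, B, C, D}: {A}⁺ ∩ {A, B, C, D} = {A, B}, not the whole set, so A → B violates BCNF; decompose into {A, B} and {A, C, D}.
{A, B} has no BCNF violation.
{A, C, D} has no BCNF violation.

{A, B}; {A, C, D}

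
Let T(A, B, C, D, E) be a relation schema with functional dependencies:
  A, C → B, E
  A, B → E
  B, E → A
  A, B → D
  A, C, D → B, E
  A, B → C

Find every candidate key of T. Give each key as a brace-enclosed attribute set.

{A, B}, {A, C}, {B, E}

{A, B}⁺ = {A, B, C, D, E} — all of the relation — so {A, B} is a candidate key.
{A, C}⁺ = {A, B, C, D, E} — all of the relation — so {A, C} is a candidate key.
{B, E}⁺ = {A, B, C, D, E} — all of the relation — so {B, E} is a candidate key.
These are minimal and exhaustive — every other superkey contains one of them.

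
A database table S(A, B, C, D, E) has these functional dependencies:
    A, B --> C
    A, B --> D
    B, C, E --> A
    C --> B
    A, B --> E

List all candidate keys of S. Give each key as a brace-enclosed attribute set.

{A, B}⁺ = {A, B, C, D, E} — all of the relation — so {A, B} is a candidate key.
{A, C}⁺ = {A, B, C, D, E} — all of the relation — so {A, C} is a candidate key.
{C, E}⁺ = {A, B, C, D, E} — all of the relation — so {C, E} is a candidate key.
These are minimal and exhaustive — every other superkey contains one of them.

{A, B}, {A, C}, {C, E}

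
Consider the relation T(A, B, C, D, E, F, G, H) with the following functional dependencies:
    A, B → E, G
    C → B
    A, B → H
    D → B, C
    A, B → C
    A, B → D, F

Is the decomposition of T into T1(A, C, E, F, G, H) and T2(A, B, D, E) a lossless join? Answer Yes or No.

The shared attributes are {A, E} and {A, E}⁺ = {A, E}.
Neither T1 nor T2 is contained in that closure, so the decomposition is lossy.

No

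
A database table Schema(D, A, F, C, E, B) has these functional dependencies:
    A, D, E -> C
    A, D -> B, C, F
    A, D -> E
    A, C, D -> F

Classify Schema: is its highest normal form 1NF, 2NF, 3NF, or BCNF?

BCNF

Candidate key: {A, D}. Prime attributes: {A, D}.
The left-hand side of every FD is a superkey, so BCNF is satisfied.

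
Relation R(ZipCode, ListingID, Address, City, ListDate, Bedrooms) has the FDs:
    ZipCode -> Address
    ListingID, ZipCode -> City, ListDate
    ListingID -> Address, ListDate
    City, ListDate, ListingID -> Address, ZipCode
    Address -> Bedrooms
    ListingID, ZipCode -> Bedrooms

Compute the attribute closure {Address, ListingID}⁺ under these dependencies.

{Address, Bedrooms, ListDate, ListingID}

Start with {Address, ListingID}.
ListingID -> Address, ListDate applies; add {ListDate} → now {Address, ListDate, ListingID}.
Address -> Bedrooms applies; add {Bedrooms} → now {Address, Bedrooms, ListDate, ListingID}.
No further FD applies.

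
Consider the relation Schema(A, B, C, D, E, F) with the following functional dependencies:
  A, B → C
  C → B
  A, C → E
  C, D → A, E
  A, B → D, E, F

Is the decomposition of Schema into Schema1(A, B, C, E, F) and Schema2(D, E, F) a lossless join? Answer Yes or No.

Common attributes: {E, F}; their closure is {E, F}.
The closure covers neither Schema1 nor Schema2 entirely; the join is not lossless.

No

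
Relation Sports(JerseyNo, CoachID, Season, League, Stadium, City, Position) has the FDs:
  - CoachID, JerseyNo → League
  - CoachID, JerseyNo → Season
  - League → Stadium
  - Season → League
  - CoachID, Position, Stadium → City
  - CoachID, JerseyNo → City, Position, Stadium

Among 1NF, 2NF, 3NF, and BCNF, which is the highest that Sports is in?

2NF

Candidate key: {CoachID, JerseyNo}. Prime attributes: {CoachID, JerseyNo}.
League → Stadium breaks BCNF: {League}⁺ = {League, Stadium}, so {League} is not a superkey.
Because {Stadium} is non-prime and the left side of League → Stadium is not a superkey, the relation is not in 3NF.
No non-prime attribute depends on a proper subset of any candidate key, so 2NF holds.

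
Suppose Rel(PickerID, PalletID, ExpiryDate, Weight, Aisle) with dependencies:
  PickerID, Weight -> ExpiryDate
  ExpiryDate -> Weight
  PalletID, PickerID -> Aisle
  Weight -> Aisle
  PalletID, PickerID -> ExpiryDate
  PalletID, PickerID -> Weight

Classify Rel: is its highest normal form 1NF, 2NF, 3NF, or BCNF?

2NF

Candidate key: {PalletID, PickerID}. Prime attributes: {PalletID, PickerID}.
PickerID, Weight -> ExpiryDate breaks BCNF: {PickerID, Weight}⁺ = {Aisle, ExpiryDate, PickerID, Weight}, so {PickerID, Weight} is not a superkey.
PickerID, Weight -> ExpiryDate determines the non-prime attribute {ExpiryDate} from a non-superkey — 3NF is violated.
Checking every proper subset of each key, none determines a non-prime attribute — 2NF is satisfied.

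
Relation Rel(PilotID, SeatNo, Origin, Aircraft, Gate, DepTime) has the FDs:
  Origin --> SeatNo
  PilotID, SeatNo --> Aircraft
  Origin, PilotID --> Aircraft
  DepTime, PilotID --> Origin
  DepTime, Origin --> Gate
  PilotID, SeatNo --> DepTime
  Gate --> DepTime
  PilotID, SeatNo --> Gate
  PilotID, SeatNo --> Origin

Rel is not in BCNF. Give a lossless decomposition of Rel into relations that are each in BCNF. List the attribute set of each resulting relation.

{Aircraft, DepTime, Origin, PilotID}; {DepTime, Gate}; {Gate, Origin}; {Origin, SeatNo}

Candidate keys of the original relation: {DepTime, PilotID}, {Gate, PilotID}, {Origin, PilotID}, {PilotID, SeatNo}.
Within {Aircraft, DepTime, Gate, Origin, PilotID, SeatNo}: {Origin}⁺ ∩ {Aircraft, DepTime, Gate, Origin, PilotID, SeatNo} = {Origin, SeatNo}, not the whole set, so Origin --> SeatNo violates BCNF; decompose into {Origin, SeatNo} and {Aircraft, DepTime, Gate, Origin, PilotID}.
{Origin, SeatNo} is in BCNF.
Within {Aircraft, DepTime, Gate, Origin, PilotID}: {DepTime, Origin}⁺ ∩ {Aircraft, DepTime, Gate, Origin, PilotID} = {DepTime, Gate, Origin}, not the whole set, so DepTime, Origin --> Gate violates BCNF; decompose into {DepTime, Gate, Origin} and {Aircraft, DepTime, Origin, PilotID}.
Within {DepTime, Gate, Origin}: {Gate}⁺ ∩ {DepTime, Gate, Origin} = {DepTime, Gate}, not the whole set, so Gate --> DepTime violates BCNF; decompose into {DepTime, Gate} and {Gate, Origin}.
{DepTime, Gate} is in BCNF.
{Gate, Origin} is in BCNF.
{Aircraft, DepTime, Origin, PilotID} is in BCNF.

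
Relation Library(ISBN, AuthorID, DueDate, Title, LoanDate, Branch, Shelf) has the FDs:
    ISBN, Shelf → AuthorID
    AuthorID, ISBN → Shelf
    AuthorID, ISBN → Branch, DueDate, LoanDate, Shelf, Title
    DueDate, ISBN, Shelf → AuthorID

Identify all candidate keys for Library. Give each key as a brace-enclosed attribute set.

{ISBN} never appears on the right of any FD, so every key must include it.
Closure of {AuthorID, ISBN} is {AuthorID, Branch, DueDate, ISBN, LoanDate, Shelf, Title}, the whole schema; {AuthorID, ISBN} is a candidate key.
Closure of {ISBN, Shelf} is {AuthorID, Branch, DueDate, ISBN, LoanDate, Shelf, Title}, the whole schema; {ISBN, Shelf} is a candidate key.
Any other superkey properly contains one of these, so there are no further candidate keys.

{AuthorID, ISBN}, {ISBN, Shelf}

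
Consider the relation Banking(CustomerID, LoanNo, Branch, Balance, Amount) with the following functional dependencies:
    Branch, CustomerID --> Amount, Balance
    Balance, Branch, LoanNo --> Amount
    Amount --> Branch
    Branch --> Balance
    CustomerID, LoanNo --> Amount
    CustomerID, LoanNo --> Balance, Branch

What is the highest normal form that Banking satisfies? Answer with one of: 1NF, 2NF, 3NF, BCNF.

2NF

Candidate key: {CustomerID, LoanNo}. Prime attributes: {CustomerID, LoanNo}.
Branch, CustomerID --> Amount, Balance: {Branch, CustomerID}⁺ = {Amount, Balance, Branch, CustomerID}, which is not all of the attributes, so the left side is not a superkey — BCNF is violated.
Because {Amount, Balance} are non-prime and the left side of Branch, CustomerID --> Amount, Balance is not a superkey, the relation is not in 3NF.
No non-prime attribute depends on a proper subset of any candidate key, so 2NF holds.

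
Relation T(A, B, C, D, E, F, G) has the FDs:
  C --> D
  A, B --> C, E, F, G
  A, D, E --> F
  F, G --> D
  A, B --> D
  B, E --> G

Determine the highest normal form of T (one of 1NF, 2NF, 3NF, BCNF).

2NF

Candidate key: {A, B}. Prime attributes: {A, B}.
C --> D: {C}⁺ = {C, D}, which is not all of the attributes, so the left side is not a superkey — BCNF is violated.
C --> D has non-prime {D} on the right and a non-superkey on the left, so 3NF fails.
No proper subset of a key has a non-prime attribute in its closure, so there is no partial dependency; 2NF holds.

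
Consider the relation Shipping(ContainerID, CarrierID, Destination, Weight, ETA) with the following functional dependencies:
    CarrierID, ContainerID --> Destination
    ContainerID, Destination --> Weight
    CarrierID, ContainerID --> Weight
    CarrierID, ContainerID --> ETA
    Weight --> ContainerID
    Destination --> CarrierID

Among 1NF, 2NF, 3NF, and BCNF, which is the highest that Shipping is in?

3NF

Candidate keys: {CarrierID, ContainerID}, {CarrierID, Weight}, {ContainerID, Destination}, {Destination, Weight}. Prime attributes: {CarrierID, ContainerID, Destination, Weight}.
For Weight --> ContainerID we have {Weight}⁺ = {ContainerID, Weight}; {Weight} is not a superkey, so BCNF fails.
Since {ContainerID} ⊆ prime attributes and every other non-superkey FD also has a prime right side, the schema is in 3NF.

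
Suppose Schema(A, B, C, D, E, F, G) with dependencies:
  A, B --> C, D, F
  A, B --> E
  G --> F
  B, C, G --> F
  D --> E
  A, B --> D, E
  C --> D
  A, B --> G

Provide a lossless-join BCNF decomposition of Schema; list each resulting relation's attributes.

Candidate key of the original relation: {A, B}.
{A, B, C, D, E, F, G}: {G} determines {F, G} here but is not a superkey — split on G --> F, giving {F, G} and {A, B, C, D, E, G}.
{F, G} has no BCNF violation.
{A, B, C, D, E, G}: {B, C, G} determines {B, C, D, E, G} here but is not a superkey — split on B, C, G --> D, E, giving {B, C, D, E, G} and {A, B, C, G}.
{B, C, D, E, G}: {D} determines {D, E} here but is not a superkey — split on D --> E, giving {D, E} and {B, C, D, G}.
{D, E} has no BCNF violation.
{B, C, D, G}: {C} determines {C, D} here but is not a superkey — split on C --> D, giving {C, D} and {B, C, G}.
{C, D} has no BCNF violation.
{B, C, G} has no BCNF violation.
{A, B, C, G} has no BCNF violation.

{A, B, C, G}; {C, D}; {D, E}; {F, G}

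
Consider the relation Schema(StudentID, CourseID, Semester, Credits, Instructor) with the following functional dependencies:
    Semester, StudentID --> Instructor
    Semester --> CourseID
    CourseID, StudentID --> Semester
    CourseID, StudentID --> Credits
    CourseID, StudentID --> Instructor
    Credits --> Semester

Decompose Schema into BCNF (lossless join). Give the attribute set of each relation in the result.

Candidate keys of the original relation: {CourseID, StudentID}, {Credits, StudentID}, {Semester, StudentID}.
{CourseID, Credits, Instructor, Semester, StudentID}: {Semester} determines {CourseID, Semester} here but is not a superkey — split on Semester --> CourseID, giving {CourseID, Semester} and {Credits, Instructor, Semester, StudentID}.
{CourseID, Semester}: every determinant is a superkey — BCNF.
{Credits, Instructor, Semester, StudentID}: {Credits} determines {Credits, Semester} here but is not a superkey — split on Credits --> Semester, giving {Credits, Semester} and {Credits, Instructor, StudentID}.
{Credits, Semester}: every determinant is a superkey — BCNF.
{Credits, Instructor, StudentID}: every determinant is a superkey — BCNF.

{CourseID, Semester}; {Credits, Instructor, StudentID}; {Credits, Semester}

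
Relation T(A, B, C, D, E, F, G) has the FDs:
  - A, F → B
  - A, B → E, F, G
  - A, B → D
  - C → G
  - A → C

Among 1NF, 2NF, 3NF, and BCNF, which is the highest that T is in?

Candidate keys: {A, B}, {A, F}. Prime attributes: {A, B, F}.
C → G breaks BCNF: {C}⁺ = {C, G}, so {C} is not a superkey.
Because {G} is non-prime and the left side of C → G is not a superkey, the relation is not in 3NF.
Since {A} ⊂ {A, B} and {A}⁺ ⊇ {C, G} with {C, G} non-prime, there is a partial dependency; 2NF fails.

1NF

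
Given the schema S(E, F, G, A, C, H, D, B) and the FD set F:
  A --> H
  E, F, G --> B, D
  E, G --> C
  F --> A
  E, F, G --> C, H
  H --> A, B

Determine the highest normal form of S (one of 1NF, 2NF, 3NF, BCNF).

Candidate key: {E, F, G}. Prime attributes: {E, F, G}.
A --> H breaks BCNF: {A}⁺ = {A, B, H}, so {A} is not a superkey.
A --> H determines the non-prime attribute {H} from a non-superkey — 3NF is violated.
{F} is a proper subset of the key {E, F, G}, and {F}⁺ contains the non-prime attributes {A, B, H} — a partial dependency, so 2NF is violated.

1NF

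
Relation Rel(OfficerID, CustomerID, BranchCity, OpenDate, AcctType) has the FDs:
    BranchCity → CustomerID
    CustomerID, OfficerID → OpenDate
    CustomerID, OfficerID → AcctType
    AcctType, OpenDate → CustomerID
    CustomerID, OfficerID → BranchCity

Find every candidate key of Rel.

{AcctType, OfficerID, OpenDate}, {BranchCity, OfficerID}, {CustomerID, OfficerID}

No FD produces {OfficerID}, so it must be in every candidate key.
{BranchCity, OfficerID}⁺ = {AcctType, BranchCity, CustomerID, OfficerID, OpenDate}, which is every attribute, so {BranchCity, OfficerID} is a candidate key.
{CustomerID, OfficerID}⁺ = {AcctType, BranchCity, CustomerID, OfficerID, OpenDate}, which is every attribute, so {CustomerID, OfficerID} is a candidate key.
{AcctType, OfficerID, OpenDate}⁺ = {AcctType, BranchCity, CustomerID, OfficerID, OpenDate}, which is every attribute, so {AcctType, OfficerID, OpenDate} is a candidate key.
Any other superkey properly contains one of these, so there are no further candidate keys.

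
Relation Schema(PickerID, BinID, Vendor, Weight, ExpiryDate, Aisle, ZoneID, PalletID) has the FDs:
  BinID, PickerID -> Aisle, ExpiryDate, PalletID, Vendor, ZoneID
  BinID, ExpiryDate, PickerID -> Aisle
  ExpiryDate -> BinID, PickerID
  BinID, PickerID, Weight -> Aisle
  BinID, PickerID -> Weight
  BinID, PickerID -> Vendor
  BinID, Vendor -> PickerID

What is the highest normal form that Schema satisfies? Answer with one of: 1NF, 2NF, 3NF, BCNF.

Candidate keys: {BinID, PickerID}, {BinID, Vendor}, {ExpiryDate}. Prime attributes: {BinID, ExpiryDate, PickerID, Vendor}.
The left-hand side of every FD is a superkey, so BCNF is satisfied.

BCNF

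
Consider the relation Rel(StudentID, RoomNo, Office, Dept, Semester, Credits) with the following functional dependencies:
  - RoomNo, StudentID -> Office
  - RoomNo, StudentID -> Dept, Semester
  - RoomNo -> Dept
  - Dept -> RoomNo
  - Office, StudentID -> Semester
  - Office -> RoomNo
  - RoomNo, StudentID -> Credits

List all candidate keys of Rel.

{Dept, StudentID}, {Office, StudentID}, {RoomNo, StudentID}

No FD produces {StudentID}, so it must be in every candidate key.
{Dept, StudentID}⁺ = {Credits, Dept, Office, RoomNo, Semester, StudentID} — all of the relation — so {Dept, StudentID} is a candidate key.
{Office, StudentID}⁺ = {Credits, Dept, Office, RoomNo, Semester, StudentID} — all of the relation — so {Office, StudentID} is a candidate key.
{RoomNo, StudentID}⁺ = {Credits, Dept, Office, RoomNo, Semester, StudentID} — all of the relation — so {RoomNo, StudentID} is a candidate key.
No proper subset of any of these is a key, and no other minimal superkey exists.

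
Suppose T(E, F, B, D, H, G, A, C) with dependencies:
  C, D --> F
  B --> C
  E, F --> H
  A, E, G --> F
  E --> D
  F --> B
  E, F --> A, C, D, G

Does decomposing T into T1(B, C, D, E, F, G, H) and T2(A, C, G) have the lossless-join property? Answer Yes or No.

Common attributes: {C, G}; their closure is {C, G}.
Neither T1 nor T2 is contained in that closure, so the decomposition is lossy.

No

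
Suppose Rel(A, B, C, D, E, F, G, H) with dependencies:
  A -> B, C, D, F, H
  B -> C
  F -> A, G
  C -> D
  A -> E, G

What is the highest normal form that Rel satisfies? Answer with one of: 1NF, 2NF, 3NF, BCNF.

Candidate keys: {A}, {F}. Prime attributes: {A, F}.
For B -> C we have {B}⁺ = {B, C, D}; {B} is not a superkey, so BCNF fails.
Because {C} is non-prime and the left side of B -> C is not a superkey, the relation is not in 3NF.
All keys have size 1, which rules out partial dependencies — 2NF is satisfied.

2NF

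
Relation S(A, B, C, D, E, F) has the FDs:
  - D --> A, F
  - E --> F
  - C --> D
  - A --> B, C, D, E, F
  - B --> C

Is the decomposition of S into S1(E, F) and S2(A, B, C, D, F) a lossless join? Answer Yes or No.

The shared attributes are {F} and {F}⁺ = {F}.
Neither S1 nor S2 is contained in that closure, so the decomposition is lossy.

No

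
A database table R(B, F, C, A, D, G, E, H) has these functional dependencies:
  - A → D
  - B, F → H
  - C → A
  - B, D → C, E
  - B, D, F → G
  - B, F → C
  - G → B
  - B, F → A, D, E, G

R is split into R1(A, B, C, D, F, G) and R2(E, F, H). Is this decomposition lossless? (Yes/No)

No

Common attributes: {F}; their closure is {F}.
The closure covers neither R1 nor R2 entirely; the join is not lossless.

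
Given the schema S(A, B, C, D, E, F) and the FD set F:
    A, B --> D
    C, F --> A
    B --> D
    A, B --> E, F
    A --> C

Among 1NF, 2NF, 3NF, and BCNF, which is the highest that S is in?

1NF

Candidate keys: {A, B}, {B, C, F}. Prime attributes: {A, B, C, F}.
C, F --> A: {C, F}⁺ = {A, C, F}, which is not all of the attributes, so the left side is not a superkey — BCNF is violated.
B --> D determines the non-prime attribute {D} from a non-superkey — 3NF is violated.
The proper key subset {B} of {A, B} determines non-prime {D}, so the relation is not even in 2NF.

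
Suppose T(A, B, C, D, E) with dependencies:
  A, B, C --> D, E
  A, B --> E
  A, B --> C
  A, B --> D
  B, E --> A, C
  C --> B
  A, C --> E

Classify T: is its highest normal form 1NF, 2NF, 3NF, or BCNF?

3NF

Candidate keys: {A, B}, {A, C}, {B, E}, {C, E}. Prime attributes: {A, B, C, E}.
C --> B: {C}⁺ = {B, C}, which is not all of the attributes, so the left side is not a superkey — BCNF is violated.
Since {B} ⊆ prime attributes and every other non-superkey FD also has a prime right side, the schema is in 3NF.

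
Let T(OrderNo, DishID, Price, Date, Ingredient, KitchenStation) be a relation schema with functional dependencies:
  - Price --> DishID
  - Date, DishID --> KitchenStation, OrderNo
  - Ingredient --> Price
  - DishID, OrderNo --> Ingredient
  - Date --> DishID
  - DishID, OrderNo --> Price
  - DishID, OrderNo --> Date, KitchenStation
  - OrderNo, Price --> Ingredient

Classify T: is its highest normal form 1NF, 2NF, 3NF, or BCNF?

Candidate keys: {Date}, {DishID, OrderNo}, {Ingredient, OrderNo}, {OrderNo, Price}. Prime attributes: {Date, DishID, Ingredient, OrderNo, Price}.
Price --> DishID breaks BCNF: {Price}⁺ = {DishID, Price}, so {Price} is not a superkey.
But every attribute on its right side ({DishID}) is prime, and the same holds for every other non-superkey FD, so 3NF still holds.

3NF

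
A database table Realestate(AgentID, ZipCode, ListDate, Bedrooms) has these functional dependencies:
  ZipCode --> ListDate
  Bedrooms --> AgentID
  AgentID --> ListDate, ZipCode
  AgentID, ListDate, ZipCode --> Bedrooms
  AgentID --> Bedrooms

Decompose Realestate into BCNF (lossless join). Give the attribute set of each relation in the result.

Candidate keys of the original relation: {AgentID}, {Bedrooms}.
Within {AgentID, Bedrooms, ListDate, ZipCode}: {ZipCode}⁺ ∩ {AgentID, Bedrooms, ListDate, ZipCode} = {ListDate, ZipCode}, not the whole set, so ZipCode --> ListDate violates BCNF; decompose into {ListDate, ZipCode} and {AgentID, Bedrooms, ZipCode}.
{ListDate, ZipCode} has no BCNF violation.
{AgentID, Bedrooms, ZipCode} has no BCNF violation.

{AgentID, Bedrooms, ZipCode}; {ListDate, ZipCode}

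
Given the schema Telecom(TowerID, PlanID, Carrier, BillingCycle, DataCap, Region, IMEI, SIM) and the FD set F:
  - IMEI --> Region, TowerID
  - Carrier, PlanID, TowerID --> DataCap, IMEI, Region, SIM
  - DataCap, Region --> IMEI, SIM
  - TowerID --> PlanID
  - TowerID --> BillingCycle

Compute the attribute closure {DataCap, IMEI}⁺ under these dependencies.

{BillingCycle, DataCap, IMEI, PlanID, Region, SIM, TowerID}

Start with {DataCap, IMEI}.
IMEI --> Region, TowerID applies; add {Region, TowerID} → now {DataCap, IMEI, Region, TowerID}.
DataCap, Region --> IMEI, SIM applies; add {SIM} → now {DataCap, IMEI, Region, SIM, TowerID}.
TowerID --> PlanID applies; add {PlanID} → now {DataCap, IMEI, PlanID, Region, SIM, TowerID}.
TowerID --> BillingCycle applies; add {BillingCycle} → now {BillingCycle, DataCap, IMEI, PlanID, Region, SIM, TowerID}.
No further FD applies.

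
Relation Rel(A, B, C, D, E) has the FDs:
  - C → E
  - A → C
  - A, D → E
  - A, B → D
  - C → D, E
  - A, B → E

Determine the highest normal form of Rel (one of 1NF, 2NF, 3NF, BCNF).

Candidate key: {A, B}. Prime attributes: {A, B}.
For C → E we have {C}⁺ = {C, D, E}; {C} is not a superkey, so BCNF fails.
Because {E} is non-prime and the left side of C → E is not a superkey, the relation is not in 3NF.
{A} is a proper subset of the key {A, B}, and {A}⁺ contains the non-prime attributes {C, D, E} — a partial dependency, so 2NF is violated.

1NF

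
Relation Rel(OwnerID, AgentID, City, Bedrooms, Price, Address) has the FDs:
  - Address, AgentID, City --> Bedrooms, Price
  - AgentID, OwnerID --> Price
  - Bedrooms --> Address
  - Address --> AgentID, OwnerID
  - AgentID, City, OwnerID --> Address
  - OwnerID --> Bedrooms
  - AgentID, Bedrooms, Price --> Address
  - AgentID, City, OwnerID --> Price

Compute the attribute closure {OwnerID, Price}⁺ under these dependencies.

{Address, AgentID, Bedrooms, OwnerID, Price}

Start with {OwnerID, Price}.
OwnerID --> Bedrooms applies; add {Bedrooms} → now {Bedrooms, OwnerID, Price}.
Bedrooms --> Address applies; add {Address} → now {Address, Bedrooms, OwnerID, Price}.
Address --> AgentID, OwnerID applies; add {AgentID} → now {Address, AgentID, Bedrooms, OwnerID, Price}.
No further FD applies.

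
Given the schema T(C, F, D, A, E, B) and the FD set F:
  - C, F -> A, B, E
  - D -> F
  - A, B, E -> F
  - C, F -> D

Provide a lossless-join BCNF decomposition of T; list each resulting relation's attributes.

Candidate keys of the original relation: {A, B, C, E}, {C, D}, {C, F}.
{A, B, C, D, E, F}: {D} determines {D, F} here but is not a superkey — split on D -> F, giving {D, F} and {A, B, C, D, E}.
{D, F} has no BCNF violation.
{A, B, C, D, E} has no BCNF violation.

{A, B, C, D, E}; {D, F}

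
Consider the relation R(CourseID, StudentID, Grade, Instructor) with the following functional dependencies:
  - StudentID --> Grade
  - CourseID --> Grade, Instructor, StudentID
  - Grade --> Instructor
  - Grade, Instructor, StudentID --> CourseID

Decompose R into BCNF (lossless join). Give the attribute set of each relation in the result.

{CourseID, Grade, StudentID}; {Grade, Instructor}

Candidate keys of the original relation: {CourseID}, {StudentID}.
{CourseID, Grade, Instructor, StudentID}: {Grade} determines {Grade, Instructor} here but is not a superkey — split on Grade --> Instructor, giving {Grade, Instructor} and {CourseID, Grade, StudentID}.
{Grade, Instructor} has no BCNF violation.
{CourseID, Grade, StudentID} has no BCNF violation.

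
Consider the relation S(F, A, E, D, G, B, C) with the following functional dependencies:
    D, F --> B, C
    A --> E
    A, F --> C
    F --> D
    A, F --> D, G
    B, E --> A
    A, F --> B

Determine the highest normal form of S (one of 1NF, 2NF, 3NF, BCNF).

1NF

Candidate keys: {A, F}, {E, F}. Prime attributes: {A, E, F}.
For D, F --> B, C we have {D, F}⁺ = {B, C, D, F}; {D, F} is not a superkey, so BCNF fails.
D, F --> B, C has non-prime {B, C} on the right and a non-superkey on the left, so 3NF fails.
Since {F} ⊂ {A, F} and {F}⁺ ⊇ {B, C, D} with {B, C, D} non-prime, there is a partial dependency; 2NF fails.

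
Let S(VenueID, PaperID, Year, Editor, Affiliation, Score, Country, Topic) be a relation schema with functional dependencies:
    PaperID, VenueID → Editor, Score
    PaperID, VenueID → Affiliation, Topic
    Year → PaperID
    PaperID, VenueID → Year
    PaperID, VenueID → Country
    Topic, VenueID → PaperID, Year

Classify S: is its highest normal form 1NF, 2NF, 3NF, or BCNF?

Candidate keys: {PaperID, VenueID}, {Topic, VenueID}, {VenueID, Year}. Prime attributes: {PaperID, Topic, VenueID, Year}.
For Year → PaperID we have {Year}⁺ = {PaperID, Year}; {Year} is not a superkey, so BCNF fails.
Since {PaperID} ⊆ prime attributes and every other non-superkey FD also has a prime right side, the schema is in 3NF.

3NF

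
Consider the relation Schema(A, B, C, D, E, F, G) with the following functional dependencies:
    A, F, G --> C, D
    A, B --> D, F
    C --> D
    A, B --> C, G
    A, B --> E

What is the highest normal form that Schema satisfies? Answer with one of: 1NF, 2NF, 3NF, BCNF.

2NF

Candidate key: {A, B}. Prime attributes: {A, B}.
A, F, G --> C, D: {A, F, G}⁺ = {A, C, D, F, G}, which is not all of the attributes, so the left side is not a superkey — BCNF is violated.
A, F, G --> C, D determines the non-prime attributes {C, D} from a non-superkey — 3NF is violated.
No non-prime attribute depends on a proper subset of any candidate key, so 2NF holds.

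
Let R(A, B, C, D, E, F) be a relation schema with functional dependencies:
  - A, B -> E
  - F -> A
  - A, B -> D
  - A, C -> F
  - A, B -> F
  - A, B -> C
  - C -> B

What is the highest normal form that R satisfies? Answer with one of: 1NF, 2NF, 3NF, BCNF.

Candidate keys: {A, B}, {A, C}, {B, F}, {C, F}. Prime attributes: {A, B, C, F}.
F -> A: {F}⁺ = {A, F}, which is not all of the attributes, so the left side is not a superkey — BCNF is violated.
Since {A} ⊆ prime attributes and every other non-superkey FD also has a prime right side, the schema is in 3NF.

3NF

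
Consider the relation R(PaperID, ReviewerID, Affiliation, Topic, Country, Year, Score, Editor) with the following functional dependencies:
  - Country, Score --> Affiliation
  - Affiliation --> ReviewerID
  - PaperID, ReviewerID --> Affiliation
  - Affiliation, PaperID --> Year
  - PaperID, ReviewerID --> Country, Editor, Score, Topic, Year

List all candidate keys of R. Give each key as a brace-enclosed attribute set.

Attributes never on any right-hand side: {PaperID} — every candidate key must contain it.
{Affiliation, PaperID}⁺ = {Affiliation, Country, Editor, PaperID, ReviewerID, Score, Topic, Year} — all of the relation — so {Affiliation, PaperID} is a candidate key.
{PaperID, ReviewerID}⁺ = {Affiliation, Country, Editor, PaperID, ReviewerID, Score, Topic, Year} — all of the relation — so {PaperID, ReviewerID} is a candidate key.
{Country, PaperID, Score}⁺ = {Affiliation, Country, Editor, PaperID, ReviewerID, Score, Topic, Year} — all of the relation — so {Country, PaperID, Score} is a candidate key.
No proper subset of any of these is a key, and no other minimal superkey exists.

{Affiliation, PaperID}, {Country, PaperID, Score}, {PaperID, ReviewerID}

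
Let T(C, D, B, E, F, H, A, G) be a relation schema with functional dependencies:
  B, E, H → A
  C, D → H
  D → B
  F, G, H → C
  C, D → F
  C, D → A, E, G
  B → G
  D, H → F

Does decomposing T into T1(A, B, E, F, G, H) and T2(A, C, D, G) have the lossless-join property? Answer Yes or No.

No

The shared attributes are {A, G} and {A, G}⁺ = {A, G}.
Neither T1 nor T2 is contained in that closure, so the decomposition is lossy.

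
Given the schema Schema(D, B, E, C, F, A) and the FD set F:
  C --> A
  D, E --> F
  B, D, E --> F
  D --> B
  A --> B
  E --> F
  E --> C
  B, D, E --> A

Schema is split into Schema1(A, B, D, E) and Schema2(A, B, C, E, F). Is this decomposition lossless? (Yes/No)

Yes

Schema1 ∩ Schema2 = {A, B, E}; its closure under F is {A, B, C, E, F}.
Schema2 is contained in that closure, so Schema1 ∩ Schema2 --> Schema2 holds and the join is lossless.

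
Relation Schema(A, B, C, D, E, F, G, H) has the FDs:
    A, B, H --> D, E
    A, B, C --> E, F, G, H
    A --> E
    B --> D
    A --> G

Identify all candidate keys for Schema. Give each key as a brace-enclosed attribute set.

{A, B, C}

{A, B, C} never appear on the right of any FD, so every key must include all of them.
{A, B, C}⁺ = {A, B, C, D, E, F, G, H}, which is every attribute, so {A, B, C} is a candidate key.
No other minimal set has full closure, so this is the only candidate key.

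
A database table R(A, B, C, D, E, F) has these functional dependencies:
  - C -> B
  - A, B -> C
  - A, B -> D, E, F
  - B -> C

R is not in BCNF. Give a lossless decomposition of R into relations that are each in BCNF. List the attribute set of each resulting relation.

Candidate keys of the original relation: {A, B}, {A, C}.
Within {A, B, C, D, E, F}: {C}⁺ ∩ {A, B, C, D, E, F} = {B, C}, not the whole set, so C -> B violates BCNF; decompose into {B, C} and {A, C, D, E, F}.
{B, C} has no BCNF violation.
{A, C, D, E, F} has no BCNF violation.

{A, C, D, E, F}; {B, C}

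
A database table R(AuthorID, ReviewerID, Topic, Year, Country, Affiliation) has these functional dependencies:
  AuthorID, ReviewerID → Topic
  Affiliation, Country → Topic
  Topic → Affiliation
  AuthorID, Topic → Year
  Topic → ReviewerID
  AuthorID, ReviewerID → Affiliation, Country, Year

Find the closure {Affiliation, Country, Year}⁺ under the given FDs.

Start with {Affiliation, Country, Year}.
Affiliation, Country → Topic applies; add {Topic} → now {Affiliation, Country, Topic, Year}.
Topic → ReviewerID applies; add {ReviewerID} → now {Affiliation, Country, ReviewerID, Topic, Year}.
No further FD applies.

{Affiliation, Country, ReviewerID, Topic, Year}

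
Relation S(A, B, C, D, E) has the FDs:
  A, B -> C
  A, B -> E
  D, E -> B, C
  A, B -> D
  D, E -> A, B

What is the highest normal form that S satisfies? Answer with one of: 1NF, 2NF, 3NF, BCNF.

Candidate keys: {A, B}, {D, E}. Prime attributes: {A, B, D, E}.
Every FD has a superkey on the left, so the relation is in BCNF.

BCNF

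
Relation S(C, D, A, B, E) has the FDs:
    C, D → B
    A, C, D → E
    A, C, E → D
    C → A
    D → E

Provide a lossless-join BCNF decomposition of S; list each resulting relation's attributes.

Candidate keys of the original relation: {C, D}, {C, E}.
{A, B, C, D, E}: {C} determines {A, C} here but is not a superkey — split on C → A, giving {A, C} and {B, C, D, E}.
{A, C}: every determinant is a superkey — BCNF.
{B, C, D, E}: {D} determines {D, E} here but is not a superkey — split on D → E, giving {D, E} and {B, C, D}.
{D, E}: every determinant is a superkey — BCNF.
{B, C, D}: every determinant is a superkey — BCNF.

{A, C}; {B, C, D}; {D, E}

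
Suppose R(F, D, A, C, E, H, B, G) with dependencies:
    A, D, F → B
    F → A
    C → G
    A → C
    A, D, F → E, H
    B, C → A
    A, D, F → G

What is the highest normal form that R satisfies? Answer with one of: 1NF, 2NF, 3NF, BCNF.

1NF

Candidate key: {D, F}. Prime attributes: {D, F}.
F → A breaks BCNF: {F}⁺ = {A, C, F, G}, so {F} is not a superkey.
F → A determines the non-prime attribute {A} from a non-superkey — 3NF is violated.
{F} is a proper subset of the key {D, F}, and {F}⁺ contains the non-prime attributes {A, C, G} — a partial dependency, so 2NF is violated.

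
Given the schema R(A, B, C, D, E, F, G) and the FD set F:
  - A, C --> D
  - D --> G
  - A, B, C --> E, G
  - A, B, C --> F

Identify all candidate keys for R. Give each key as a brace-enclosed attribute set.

Attributes never on any right-hand side: {A, B, C} — every candidate key must contain all of them.
{A, B, C}⁺ = {A, B, C, D, E, F, G}, which is every attribute, so {A, B, C} is a candidate key.
No other minimal set has full closure, so this is the only candidate key.

{A, B, C}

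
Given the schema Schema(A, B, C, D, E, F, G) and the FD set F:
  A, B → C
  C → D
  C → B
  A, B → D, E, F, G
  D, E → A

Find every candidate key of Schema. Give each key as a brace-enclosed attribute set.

{A, B}, {A, C}, {B, D, E}, {C, E}

{A, B}⁺ = {A, B, C, D, E, F, G}, which is every attribute, so {A, B} is a candidate key.
{A, C}⁺ = {A, B, C, D, E, F, G}, which is every attribute, so {A, C} is a candidate key.
{C, E}⁺ = {A, B, C, D, E, F, G}, which is every attribute, so {C, E} is a candidate key.
{B, D, E}⁺ = {A, B, C, D, E, F, G}, which is every attribute, so {B, D, E} is a candidate key.
These are minimal and exhaustive — every other superkey contains one of them.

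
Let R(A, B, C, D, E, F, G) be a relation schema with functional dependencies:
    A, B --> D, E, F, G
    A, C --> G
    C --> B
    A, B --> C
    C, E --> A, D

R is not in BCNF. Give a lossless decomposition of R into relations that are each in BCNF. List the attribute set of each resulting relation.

Candidate keys of the original relation: {A, B}, {A, C}, {C, E}.
In {A, B, C, D, E, F, G}, {C} is not a superkey ({C}⁺ restricted to this set is {B, C}), so split on C --> B into {B, C} and {A, C, D, E, F, G}.
{B, C} has no BCNF violation.
{A, C, D, E, F, G} has no BCNF violation.

{A, C, D, E, F, G}; {B, C}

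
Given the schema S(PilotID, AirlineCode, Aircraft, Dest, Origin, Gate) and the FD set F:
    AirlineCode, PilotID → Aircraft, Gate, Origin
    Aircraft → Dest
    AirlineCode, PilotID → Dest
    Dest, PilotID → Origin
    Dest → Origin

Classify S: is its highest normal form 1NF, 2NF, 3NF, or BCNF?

Candidate key: {AirlineCode, PilotID}. Prime attributes: {AirlineCode, PilotID}.
Aircraft → Dest: {Aircraft}⁺ = {Aircraft, Dest, Origin}, which is not all of the attributes, so the left side is not a superkey — BCNF is violated.
Aircraft → Dest determines the non-prime attribute {Dest} from a non-superkey — 3NF is violated.
Checking every proper subset of each key, none determines a non-prime attribute — 2NF is satisfied.

2NF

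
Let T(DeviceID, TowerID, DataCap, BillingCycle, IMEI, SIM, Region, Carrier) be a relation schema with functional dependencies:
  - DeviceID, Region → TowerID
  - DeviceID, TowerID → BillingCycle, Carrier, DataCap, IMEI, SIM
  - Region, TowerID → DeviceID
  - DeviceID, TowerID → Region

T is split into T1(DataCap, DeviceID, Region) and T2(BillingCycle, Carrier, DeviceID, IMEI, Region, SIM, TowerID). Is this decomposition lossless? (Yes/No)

Yes

The shared attributes are {DeviceID, Region} and {DeviceID, Region}⁺ = {BillingCycle, Carrier, DataCap, DeviceID, IMEI, Region, SIM, TowerID}.
Since T1 ⊆ {BillingCycle, Carrier, DataCap, DeviceID, IMEI, Region, SIM, TowerID}, the intersection is a superkey of T1; the decomposition is lossless.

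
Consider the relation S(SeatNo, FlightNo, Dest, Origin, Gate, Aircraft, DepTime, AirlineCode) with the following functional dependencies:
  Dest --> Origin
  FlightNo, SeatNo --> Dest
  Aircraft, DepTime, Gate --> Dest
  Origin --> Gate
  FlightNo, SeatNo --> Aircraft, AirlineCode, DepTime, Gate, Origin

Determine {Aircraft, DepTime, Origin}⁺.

Start with {Aircraft, DepTime, Origin}.
Origin --> Gate applies; add {Gate} → now {Aircraft, DepTime, Gate, Origin}.
Aircraft, DepTime, Gate --> Dest applies; add {Dest} → now {Aircraft, DepTime, Dest, Gate, Origin}.
No further FD applies.

{Aircraft, DepTime, Dest, Gate, Origin}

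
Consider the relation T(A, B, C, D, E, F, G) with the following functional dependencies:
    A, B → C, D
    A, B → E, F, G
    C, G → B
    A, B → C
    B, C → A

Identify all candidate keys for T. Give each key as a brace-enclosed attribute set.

{A, B}, {B, C}, {C, G}

{A, B}⁺ = {A, B, C, D, E, F, G} — all of the relation — so {A, B} is a candidate key.
{B, C}⁺ = {A, B, C, D, E, F, G} — all of the relation — so {B, C} is a candidate key.
{C, G}⁺ = {A, B, C, D, E, F, G} — all of the relation — so {C, G} is a candidate key.
Any other superkey properly contains one of these, so there are no further candidate keys.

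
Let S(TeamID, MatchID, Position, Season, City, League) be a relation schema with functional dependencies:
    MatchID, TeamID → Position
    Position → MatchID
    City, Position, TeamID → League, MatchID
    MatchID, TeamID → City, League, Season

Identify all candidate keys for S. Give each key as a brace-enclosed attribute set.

No FD produces {TeamID}, so it must be in every candidate key.
Closure of {MatchID, TeamID} is {City, League, MatchID, Position, Season, TeamID}, the whole schema; {MatchID, TeamID} is a candidate key.
Closure of {Position, TeamID} is {City, League, MatchID, Position, Season, TeamID}, the whole schema; {Position, TeamID} is a candidate key.
These are minimal and exhaustive — every other superkey contains one of them.

{MatchID, TeamID}, {Position, TeamID}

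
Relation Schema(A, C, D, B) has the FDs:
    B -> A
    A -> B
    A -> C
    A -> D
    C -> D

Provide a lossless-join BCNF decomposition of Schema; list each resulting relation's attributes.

{A, B, C}; {C, D}

Candidate keys of the original relation: {A}, {B}.
Within {A, B, C, D}: {C}⁺ ∩ {A, B, C, D} = {C, D}, not the whole set, so C -> D violates BCNF; decompose into {C, D} and {A, B, C}.
{C, D} is in BCNF.
{A, B, C} is in BCNF.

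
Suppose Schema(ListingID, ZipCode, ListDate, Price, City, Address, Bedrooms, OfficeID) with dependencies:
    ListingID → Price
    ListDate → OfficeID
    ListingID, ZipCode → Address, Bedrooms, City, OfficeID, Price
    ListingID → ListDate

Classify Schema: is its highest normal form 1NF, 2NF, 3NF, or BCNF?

Candidate key: {ListingID, ZipCode}. Prime attributes: {ListingID, ZipCode}.
For ListingID → Price we have {ListingID}⁺ = {ListDate, ListingID, OfficeID, Price}; {ListingID} is not a superkey, so BCNF fails.
Because {Price} is non-prime and the left side of ListingID → Price is not a superkey, the relation is not in 3NF.
{ListingID} is a proper subset of the key {ListingID, ZipCode}, and {ListingID}⁺ contains the non-prime attributes {ListDate, OfficeID, Price} — a partial dependency, so 2NF is violated.

1NF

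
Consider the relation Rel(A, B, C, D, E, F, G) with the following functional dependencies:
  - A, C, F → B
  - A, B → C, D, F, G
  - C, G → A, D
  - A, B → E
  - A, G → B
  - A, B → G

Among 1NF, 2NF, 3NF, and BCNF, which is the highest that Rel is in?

Candidate keys: {A, B}, {A, C, F}, {A, G}, {C, G}. Prime attributes: {A, B, C, F, G}.
Each dependency's left side is a superkey — BCNF holds.

BCNF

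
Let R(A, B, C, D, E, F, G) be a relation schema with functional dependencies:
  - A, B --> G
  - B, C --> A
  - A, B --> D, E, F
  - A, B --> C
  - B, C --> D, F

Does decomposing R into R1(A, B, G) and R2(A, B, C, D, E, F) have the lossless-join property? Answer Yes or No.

Yes

Common attributes: {A, B}; their closure is {A, B, C, D, E, F, G}.
This includes all of R1, so the common attributes are a superkey of R1 — the join is lossless.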